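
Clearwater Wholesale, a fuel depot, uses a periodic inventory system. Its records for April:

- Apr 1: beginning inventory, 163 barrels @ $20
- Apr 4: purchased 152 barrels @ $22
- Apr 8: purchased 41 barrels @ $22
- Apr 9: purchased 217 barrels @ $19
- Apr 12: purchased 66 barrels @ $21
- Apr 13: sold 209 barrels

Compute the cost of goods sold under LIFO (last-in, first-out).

Apr 13, 209 sold [LIFO — newest first]: 66 @ $21 + 143 @ $19 = $4,103
Ending inventory: 163 @ $20 + 152 @ $22 + 41 @ $22 + 74 @ $19 = $8,912

COGS = $4,103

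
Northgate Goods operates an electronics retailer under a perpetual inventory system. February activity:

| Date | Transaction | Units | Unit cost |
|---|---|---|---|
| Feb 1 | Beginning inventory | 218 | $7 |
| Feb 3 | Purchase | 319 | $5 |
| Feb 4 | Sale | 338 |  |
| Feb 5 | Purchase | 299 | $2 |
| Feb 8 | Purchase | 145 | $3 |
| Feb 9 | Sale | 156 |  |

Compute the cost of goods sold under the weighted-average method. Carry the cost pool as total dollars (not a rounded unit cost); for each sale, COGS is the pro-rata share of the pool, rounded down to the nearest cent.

After Feb 1: 218 on hand, pool $1,526.00 (≈ $7.0000 each)
After Feb 3: 537 on hand, pool $3,121.00 (≈ $5.8119 each)
Feb 4, sell 338: 338/537 × $3,121.00 → $1,964.42
After Feb 5: 498 on hand, pool $1,754.58 (≈ $3.5233 each)
After Feb 8: 643 on hand, pool $2,189.58 (≈ $3.4053 each)
Feb 9, sell 156: 156/643 × $2,189.58 → $531.22
Total COGS = $1,964.42 + $531.22 = $2,495.64
Ending inventory (cost pool remaining) = $1,658.36

COGS = $2,495.64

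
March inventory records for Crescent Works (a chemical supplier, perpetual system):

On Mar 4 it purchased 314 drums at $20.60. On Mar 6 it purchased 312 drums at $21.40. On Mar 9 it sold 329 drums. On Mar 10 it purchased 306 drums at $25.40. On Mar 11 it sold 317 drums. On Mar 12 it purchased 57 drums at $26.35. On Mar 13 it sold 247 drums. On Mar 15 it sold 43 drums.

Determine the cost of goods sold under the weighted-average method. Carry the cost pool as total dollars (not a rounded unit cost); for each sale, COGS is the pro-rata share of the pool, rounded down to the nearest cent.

After Mar 4: 314 on hand, pool $6,468.40 (≈ $20.6000 each)
After Mar 6: 626 on hand, pool $13,145.20 (≈ $20.9987 each)
Mar 9, sell 329: 329/626 × $13,145.20 → $6,908.57
After Mar 10: 603 on hand, pool $14,009.03 (≈ $23.2322 each)
Mar 11, sell 317: 317/603 × $14,009.03 → $7,364.61
After Mar 12: 343 on hand, pool $8,146.37 (≈ $23.7503 each)
Mar 13, sell 247: 247/343 × $8,146.37 → $5,866.33
Mar 15, sell 43: 43/96 × $2,280.04 → $1,021.26
Total COGS = $6,908.57 + $7,364.61 + $5,866.33 + $1,021.26 = $21,160.77
Ending inventory (cost pool remaining) = $1,258.78
Check: goods available $22,419.55 = COGS $21,160.77 + ending $1,258.78

COGS = $21,160.77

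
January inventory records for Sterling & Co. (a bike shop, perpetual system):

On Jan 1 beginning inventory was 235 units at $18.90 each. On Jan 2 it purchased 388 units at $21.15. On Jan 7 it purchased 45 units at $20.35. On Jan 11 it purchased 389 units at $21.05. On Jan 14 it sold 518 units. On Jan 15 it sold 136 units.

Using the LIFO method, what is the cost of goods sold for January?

Jan 14, 518 sold [LIFO — newest first]: 389 @ $21.05 + 45 @ $20.35 + 84 @ $21.15 = $10,880.80
Jan 15, 136 sold [LIFO — newest first]: 136 @ $21.15 = $2,876.40
Total COGS = $10,880.80 + $2,876.40 = $13,757.20
Ending inventory: 235 @ $18.90 + 168 @ $21.15 = $7,994.70

COGS = $13,757.20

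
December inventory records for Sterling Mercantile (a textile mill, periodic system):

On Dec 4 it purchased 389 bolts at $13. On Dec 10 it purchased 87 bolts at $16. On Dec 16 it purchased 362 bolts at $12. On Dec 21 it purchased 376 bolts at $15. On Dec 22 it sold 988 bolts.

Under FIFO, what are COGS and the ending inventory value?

Dec 22, 988 sold [FIFO — oldest first]: 389 @ $13 + 87 @ $16 + 362 @ $12 + 150 @ $15 = $13,043
Ending inventory: 226 @ $15 = $3,390
Check: goods available $16,433 = COGS $13,043 + ending $3,390

COGS = $13,043; ending inventory = $3,390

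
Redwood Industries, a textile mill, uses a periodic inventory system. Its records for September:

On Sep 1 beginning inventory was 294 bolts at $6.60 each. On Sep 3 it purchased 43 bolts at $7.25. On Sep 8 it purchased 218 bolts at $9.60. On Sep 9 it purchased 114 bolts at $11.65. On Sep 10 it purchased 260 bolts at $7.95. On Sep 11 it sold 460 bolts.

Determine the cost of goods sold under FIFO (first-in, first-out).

Sep 11, 460 sold [FIFO — oldest first]: 294 @ $6.60 + 43 @ $7.25 + 123 @ $9.60 = $3,432.95
Ending inventory: 95 @ $9.60 + 114 @ $11.65 + 260 @ $7.95 = $4,307.10

COGS = $3,432.95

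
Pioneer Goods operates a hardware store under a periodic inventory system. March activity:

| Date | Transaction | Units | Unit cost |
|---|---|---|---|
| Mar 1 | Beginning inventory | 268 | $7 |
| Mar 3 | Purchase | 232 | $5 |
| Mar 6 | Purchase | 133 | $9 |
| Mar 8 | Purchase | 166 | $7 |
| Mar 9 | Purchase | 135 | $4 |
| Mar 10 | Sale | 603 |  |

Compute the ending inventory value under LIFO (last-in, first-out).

Mar 10, 603 sold [LIFO — newest first]: 135 @ $4 + 166 @ $7 + 133 @ $9 + 169 @ $5 = $3,744
Ending inventory: 268 @ $7 + 63 @ $5 = $2,191
Check: goods available $5,935 = COGS $3,744 + ending $2,191

Ending inventory = $2,191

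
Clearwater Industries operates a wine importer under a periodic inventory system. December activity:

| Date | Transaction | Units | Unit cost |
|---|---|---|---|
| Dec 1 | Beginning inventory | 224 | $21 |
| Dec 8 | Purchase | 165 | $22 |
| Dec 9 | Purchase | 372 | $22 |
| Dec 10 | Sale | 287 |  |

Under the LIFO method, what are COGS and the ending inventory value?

Dec 10, 287 sold [LIFO — newest first]: 287 @ $22 = $6,314
Ending inventory: 224 @ $21 + 165 @ $22 + 85 @ $22 = $10,204

COGS = $6,314; ending inventory = $10,204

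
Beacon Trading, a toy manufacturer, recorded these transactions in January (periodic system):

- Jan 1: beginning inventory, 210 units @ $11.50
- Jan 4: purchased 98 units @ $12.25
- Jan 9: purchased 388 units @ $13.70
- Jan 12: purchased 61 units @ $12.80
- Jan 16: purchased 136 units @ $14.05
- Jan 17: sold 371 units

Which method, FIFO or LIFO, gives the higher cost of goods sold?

FIFO COGS: 210 @ $11.50 + 98 @ $12.25 + 63 @ $13.70 = $4,478.60
LIFO COGS: 136 @ $14.05 + 61 @ $12.80 + 174 @ $13.70 = $5,075.40

LIFO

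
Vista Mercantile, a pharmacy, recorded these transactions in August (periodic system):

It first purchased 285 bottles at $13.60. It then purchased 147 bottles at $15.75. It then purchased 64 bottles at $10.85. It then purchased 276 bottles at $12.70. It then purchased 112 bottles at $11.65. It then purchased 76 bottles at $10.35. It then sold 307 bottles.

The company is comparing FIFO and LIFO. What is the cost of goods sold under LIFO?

COGS = $3,602.70

FIFO COGS: 285 @ $13.60 + 22 @ $15.75 = $4,222.50
LIFO COGS: 76 @ $10.35 + 112 @ $11.65 + 119 @ $12.70 = $3,602.70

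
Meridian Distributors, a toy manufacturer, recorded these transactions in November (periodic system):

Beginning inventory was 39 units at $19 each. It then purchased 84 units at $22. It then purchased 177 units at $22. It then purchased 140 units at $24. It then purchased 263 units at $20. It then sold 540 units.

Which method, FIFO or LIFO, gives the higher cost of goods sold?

FIFO COGS: 39 @ $19 + 84 @ $22 + 177 @ $22 + 140 @ $24 + 100 @ $20 = $11,843
LIFO COGS: 263 @ $20 + 140 @ $24 + 137 @ $22 = $11,634

FIFO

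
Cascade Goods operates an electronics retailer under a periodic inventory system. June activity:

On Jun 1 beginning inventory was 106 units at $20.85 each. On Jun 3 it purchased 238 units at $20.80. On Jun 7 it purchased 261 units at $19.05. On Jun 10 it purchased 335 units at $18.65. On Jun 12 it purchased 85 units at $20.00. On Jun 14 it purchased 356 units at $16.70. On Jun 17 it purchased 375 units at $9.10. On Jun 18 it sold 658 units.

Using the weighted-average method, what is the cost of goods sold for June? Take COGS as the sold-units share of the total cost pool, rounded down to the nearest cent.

COGS = $11,030.86

Jun 18, sell 658: 658/1756 × $29,438.00 → $11,030.86
Ending inventory (cost pool remaining) = $18,407.14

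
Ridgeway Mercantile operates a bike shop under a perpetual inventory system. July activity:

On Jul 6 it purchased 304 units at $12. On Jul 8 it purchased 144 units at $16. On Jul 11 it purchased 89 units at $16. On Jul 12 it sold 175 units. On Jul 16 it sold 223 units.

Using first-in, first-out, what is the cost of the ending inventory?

Ending inventory = $2,224

Jul 12, 175 sold [FIFO — oldest first]: 175 @ $12 = $2,100
Jul 16, 223 sold [FIFO — oldest first]: 129 @ $12 + 94 @ $16 = $3,052
Total COGS = $2,100 + $3,052 = $5,152
Ending inventory: 50 @ $16 + 89 @ $16 = $2,224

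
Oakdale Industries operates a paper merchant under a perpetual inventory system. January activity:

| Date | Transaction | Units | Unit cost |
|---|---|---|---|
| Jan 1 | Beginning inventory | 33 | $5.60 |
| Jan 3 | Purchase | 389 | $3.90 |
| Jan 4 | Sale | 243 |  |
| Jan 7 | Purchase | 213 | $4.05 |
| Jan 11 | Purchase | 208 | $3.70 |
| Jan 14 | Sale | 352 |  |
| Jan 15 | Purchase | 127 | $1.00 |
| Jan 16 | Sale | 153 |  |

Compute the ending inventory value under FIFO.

Jan 4, 243 sold [FIFO — oldest first]: 33 @ $5.60 + 210 @ $3.90 = $1,003.80
Jan 14, 352 sold [FIFO — oldest first]: 179 @ $3.90 + 173 @ $4.05 = $1,398.75
Jan 16, 153 sold [FIFO — oldest first]: 40 @ $4.05 + 113 @ $3.70 = $580.10
Total COGS = $1,003.80 + $1,398.75 + $580.10 = $2,982.65
Ending inventory: 95 @ $3.70 + 127 @ $1.00 = $478.50

Ending inventory = $478.50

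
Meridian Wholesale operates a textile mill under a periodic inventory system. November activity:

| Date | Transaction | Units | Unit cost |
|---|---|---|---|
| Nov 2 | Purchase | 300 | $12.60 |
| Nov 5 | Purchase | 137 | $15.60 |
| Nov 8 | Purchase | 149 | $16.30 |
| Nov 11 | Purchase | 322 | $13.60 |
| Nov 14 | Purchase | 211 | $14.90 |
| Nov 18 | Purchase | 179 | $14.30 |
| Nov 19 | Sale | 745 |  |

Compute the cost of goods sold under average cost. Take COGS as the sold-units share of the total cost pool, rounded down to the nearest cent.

Nov 19, sell 745: 745/1298 × $18,428.70 → $10,577.33
Ending inventory (cost pool remaining) = $7,851.37
Check: goods available $18,428.70 = COGS $10,577.33 + ending $7,851.37

COGS = $10,577.33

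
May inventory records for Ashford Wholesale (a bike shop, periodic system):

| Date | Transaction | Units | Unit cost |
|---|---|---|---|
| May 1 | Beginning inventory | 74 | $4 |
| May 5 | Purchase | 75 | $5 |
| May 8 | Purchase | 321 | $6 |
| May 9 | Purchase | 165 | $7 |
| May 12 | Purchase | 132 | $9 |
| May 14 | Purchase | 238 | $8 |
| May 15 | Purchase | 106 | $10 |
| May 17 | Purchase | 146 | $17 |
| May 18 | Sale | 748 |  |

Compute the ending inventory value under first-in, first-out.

May 18, 748 sold [FIFO — oldest first]: 74 @ $4 + 75 @ $5 + 321 @ $6 + 165 @ $7 + 113 @ $9 = $4,769
Ending inventory: 19 @ $9 + 238 @ $8 + 106 @ $10 + 146 @ $17 = $5,617

Ending inventory = $5,617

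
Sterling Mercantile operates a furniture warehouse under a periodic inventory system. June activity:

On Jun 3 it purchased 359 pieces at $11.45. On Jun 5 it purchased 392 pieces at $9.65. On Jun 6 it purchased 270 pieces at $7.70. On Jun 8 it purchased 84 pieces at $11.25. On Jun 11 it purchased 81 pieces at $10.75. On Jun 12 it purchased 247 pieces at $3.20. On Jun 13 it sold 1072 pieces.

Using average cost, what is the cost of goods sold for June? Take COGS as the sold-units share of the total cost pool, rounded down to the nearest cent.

COGS = $9,409.73

Jun 13, sell 1072: 1072/1433 × $12,578.50 → $9,409.73
Ending inventory (cost pool remaining) = $3,168.77
Check: goods available $12,578.50 = COGS $9,409.73 + ending $3,168.77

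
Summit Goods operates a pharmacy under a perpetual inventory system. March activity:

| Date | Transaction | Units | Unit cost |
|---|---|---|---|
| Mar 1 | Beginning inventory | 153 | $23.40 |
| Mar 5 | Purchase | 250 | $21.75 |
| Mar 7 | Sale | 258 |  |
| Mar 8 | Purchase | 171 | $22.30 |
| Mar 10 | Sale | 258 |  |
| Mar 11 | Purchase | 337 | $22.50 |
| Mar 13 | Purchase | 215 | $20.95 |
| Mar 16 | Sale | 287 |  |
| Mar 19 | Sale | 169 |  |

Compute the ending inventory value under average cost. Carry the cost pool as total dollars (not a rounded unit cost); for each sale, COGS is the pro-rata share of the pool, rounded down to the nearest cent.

Ending inventory = $3,378.46

After Mar 1: 153 on hand, pool $3,580.20 (≈ $23.4000 each)
After Mar 5: 403 on hand, pool $9,017.70 (≈ $22.3764 each)
Mar 7, sell 258: 258/403 × $9,017.70 → $5,773.11
After Mar 8: 316 on hand, pool $7,057.89 (≈ $22.3351 each)
Mar 10, sell 258: 258/316 × $7,057.89 → $5,762.45
After Mar 11: 395 on hand, pool $8,877.94 (≈ $22.4758 each)
After Mar 13: 610 on hand, pool $13,382.19 (≈ $21.9380 each)
Mar 16, sell 287: 287/610 × $13,382.19 → $6,296.21
Mar 19, sell 169: 169/323 × $7,085.98 → $3,707.52
Total COGS = $5,773.11 + $5,762.45 + $6,296.21 + $3,707.52 = $21,539.29
Ending inventory (cost pool remaining) = $3,378.46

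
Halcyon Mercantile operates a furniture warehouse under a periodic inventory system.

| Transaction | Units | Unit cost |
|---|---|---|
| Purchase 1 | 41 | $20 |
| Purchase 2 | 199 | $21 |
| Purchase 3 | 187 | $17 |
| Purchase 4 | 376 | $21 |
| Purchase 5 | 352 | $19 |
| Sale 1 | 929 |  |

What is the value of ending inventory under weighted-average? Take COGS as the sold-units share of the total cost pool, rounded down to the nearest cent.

Ending inventory = $4,453.87

Sale 1, sell 929: 929/1155 × $22,762.00 → $18,308.13
Ending inventory (cost pool remaining) = $4,453.87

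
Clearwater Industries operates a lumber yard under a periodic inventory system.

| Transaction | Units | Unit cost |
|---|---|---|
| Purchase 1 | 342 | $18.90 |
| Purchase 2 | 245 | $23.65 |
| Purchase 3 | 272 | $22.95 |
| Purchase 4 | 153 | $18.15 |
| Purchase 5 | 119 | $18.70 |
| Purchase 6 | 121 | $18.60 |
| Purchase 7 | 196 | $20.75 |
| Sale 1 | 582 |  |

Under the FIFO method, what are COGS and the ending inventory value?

COGS = $12,139.80; ending inventory = $17,680.50

Sale 1 (582) [FIFO — oldest first]: 342 @ $18.90 + 240 @ $23.65 = $12,139.80
Ending inventory: 5 @ $23.65 + 272 @ $22.95 + 153 @ $18.15 + 119 @ $18.70 + 121 @ $18.60 + 196 @ $20.75 = $17,680.50
Check: goods available $29,820.30 = COGS $12,139.80 + ending $17,680.50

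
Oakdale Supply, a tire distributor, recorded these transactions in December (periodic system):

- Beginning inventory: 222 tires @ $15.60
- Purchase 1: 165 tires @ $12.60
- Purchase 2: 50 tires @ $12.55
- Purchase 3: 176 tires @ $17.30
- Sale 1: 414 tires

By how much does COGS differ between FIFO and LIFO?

$229.05

FIFO COGS: 222 @ $15.60 + 165 @ $12.60 + 27 @ $12.55 = $5,881.05
LIFO COGS: 176 @ $17.30 + 50 @ $12.55 + 165 @ $12.60 + 23 @ $15.60 = $6,110.10
Difference = |$5,881.05 − $6,110.10| = $229.05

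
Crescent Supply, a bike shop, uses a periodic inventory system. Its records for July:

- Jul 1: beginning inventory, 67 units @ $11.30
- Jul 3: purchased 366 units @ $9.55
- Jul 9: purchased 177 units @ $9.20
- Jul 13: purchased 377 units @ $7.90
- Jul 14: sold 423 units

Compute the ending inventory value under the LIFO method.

Ending inventory = $5,457.60

Jul 14, 423 sold [LIFO — newest first]: 377 @ $7.90 + 46 @ $9.20 = $3,401.50
Ending inventory: 67 @ $11.30 + 366 @ $9.55 + 131 @ $9.20 = $5,457.60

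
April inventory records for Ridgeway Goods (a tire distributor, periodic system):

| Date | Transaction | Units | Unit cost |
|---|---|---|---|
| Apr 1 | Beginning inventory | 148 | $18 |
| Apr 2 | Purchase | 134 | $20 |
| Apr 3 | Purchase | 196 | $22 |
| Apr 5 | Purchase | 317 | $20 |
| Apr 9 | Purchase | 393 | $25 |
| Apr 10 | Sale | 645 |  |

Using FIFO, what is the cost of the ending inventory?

Ending inventory = $12,825

Apr 10, 645 sold [FIFO — oldest first]: 148 @ $18 + 134 @ $20 + 196 @ $22 + 167 @ $20 = $12,996
Ending inventory: 150 @ $20 + 393 @ $25 = $12,825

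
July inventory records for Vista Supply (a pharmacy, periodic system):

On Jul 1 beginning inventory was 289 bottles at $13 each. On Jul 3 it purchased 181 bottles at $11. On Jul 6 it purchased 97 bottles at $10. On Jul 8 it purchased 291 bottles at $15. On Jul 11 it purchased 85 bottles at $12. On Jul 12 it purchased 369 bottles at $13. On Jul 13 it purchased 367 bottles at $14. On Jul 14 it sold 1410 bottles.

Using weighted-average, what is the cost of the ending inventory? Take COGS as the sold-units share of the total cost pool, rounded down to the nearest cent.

Jul 14, sell 1410: 1410/1679 × $22,038.00 → $18,507.19
Ending inventory (cost pool remaining) = $3,530.81

Ending inventory = $3,530.81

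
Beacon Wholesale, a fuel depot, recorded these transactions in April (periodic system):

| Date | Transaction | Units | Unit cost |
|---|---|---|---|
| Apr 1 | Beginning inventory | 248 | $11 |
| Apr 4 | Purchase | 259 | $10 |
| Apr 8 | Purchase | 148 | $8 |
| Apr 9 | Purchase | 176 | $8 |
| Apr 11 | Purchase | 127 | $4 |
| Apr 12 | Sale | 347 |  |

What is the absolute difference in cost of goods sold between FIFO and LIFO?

FIFO COGS: 248 @ $11 + 99 @ $10 = $3,718
LIFO COGS: 127 @ $4 + 176 @ $8 + 44 @ $8 = $2,268
Difference = |$3,718 − $2,268| = $1,450

$1,450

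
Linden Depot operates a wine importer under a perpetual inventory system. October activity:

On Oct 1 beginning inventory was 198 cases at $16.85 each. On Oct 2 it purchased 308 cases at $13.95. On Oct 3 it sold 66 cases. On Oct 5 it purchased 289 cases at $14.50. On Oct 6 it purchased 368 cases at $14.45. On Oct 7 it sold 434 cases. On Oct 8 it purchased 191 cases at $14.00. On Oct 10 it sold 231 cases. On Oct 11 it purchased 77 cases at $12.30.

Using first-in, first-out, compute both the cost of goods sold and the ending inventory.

COGS = $10,895.40; ending inventory = $9,866.70

Oct 3, 66 sold [FIFO — oldest first]: 66 @ $16.85 = $1,112.10
Oct 7, 434 sold [FIFO — oldest first]: 132 @ $16.85 + 302 @ $13.95 = $6,437.10
Oct 10, 231 sold [FIFO — oldest first]: 6 @ $13.95 + 225 @ $14.50 = $3,346.20
Total COGS = $1,112.10 + $6,437.10 + $3,346.20 = $10,895.40
Ending inventory: 64 @ $14.50 + 368 @ $14.45 + 191 @ $14.00 + 77 @ $12.30 = $9,866.70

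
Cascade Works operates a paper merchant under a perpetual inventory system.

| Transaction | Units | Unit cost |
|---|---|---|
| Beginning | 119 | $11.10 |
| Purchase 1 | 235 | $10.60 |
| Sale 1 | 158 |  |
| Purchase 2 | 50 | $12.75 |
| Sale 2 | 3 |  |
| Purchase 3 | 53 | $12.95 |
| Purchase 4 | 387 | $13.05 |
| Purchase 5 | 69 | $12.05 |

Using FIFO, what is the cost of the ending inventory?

Ending inventory = $9,251.45

Sale 1 (158) [FIFO — oldest first]: 119 @ $11.10 + 39 @ $10.60 = $1,734.30
Sale 2 (3) [FIFO — oldest first]: 3 @ $10.60 = $31.80
Total COGS = $1,734.30 + $31.80 = $1,766.10
Ending inventory: 193 @ $10.60 + 50 @ $12.75 + 53 @ $12.95 + 387 @ $13.05 + 69 @ $12.05 = $9,251.45
Check: goods available $11,017.55 = COGS $1,766.10 + ending $9,251.45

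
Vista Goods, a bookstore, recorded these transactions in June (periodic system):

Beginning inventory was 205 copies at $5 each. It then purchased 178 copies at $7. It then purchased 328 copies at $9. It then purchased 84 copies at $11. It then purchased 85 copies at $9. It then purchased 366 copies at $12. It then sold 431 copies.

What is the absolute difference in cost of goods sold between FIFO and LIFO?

$2,274

FIFO COGS: 205 @ $5 + 178 @ $7 + 48 @ $9 = $2,703
LIFO COGS: 366 @ $12 + 65 @ $9 = $4,977
Difference = |$2,703 − $4,977| = $2,274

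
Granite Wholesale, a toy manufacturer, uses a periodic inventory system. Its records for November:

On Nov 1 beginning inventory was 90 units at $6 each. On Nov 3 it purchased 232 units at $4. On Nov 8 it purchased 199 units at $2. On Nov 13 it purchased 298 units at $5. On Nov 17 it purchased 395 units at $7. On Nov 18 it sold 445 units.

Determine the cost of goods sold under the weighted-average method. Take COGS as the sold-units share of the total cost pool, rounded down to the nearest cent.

COGS = $2,243.69

Nov 18, sell 445: 445/1214 × $6,121.00 → $2,243.69
Ending inventory (cost pool remaining) = $3,877.31
Check: goods available $6,121.00 = COGS $2,243.69 + ending $3,877.31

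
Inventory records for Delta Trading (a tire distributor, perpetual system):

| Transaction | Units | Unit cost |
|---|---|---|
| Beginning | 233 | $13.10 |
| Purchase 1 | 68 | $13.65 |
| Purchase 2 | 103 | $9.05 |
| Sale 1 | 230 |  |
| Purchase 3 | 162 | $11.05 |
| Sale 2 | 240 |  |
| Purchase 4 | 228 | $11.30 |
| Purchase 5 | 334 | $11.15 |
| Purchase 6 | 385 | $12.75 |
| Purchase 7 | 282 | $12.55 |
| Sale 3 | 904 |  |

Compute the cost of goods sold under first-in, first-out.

Sale 1 (230) [FIFO — oldest first]: 230 @ $13.10 = $3,013.00
Sale 2 (240) [FIFO — oldest first]: 3 @ $13.10 + 68 @ $13.65 + 103 @ $9.05 + 66 @ $11.05 = $2,628.95
Sale 3 (904) [FIFO — oldest first]: 96 @ $11.05 + 228 @ $11.30 + 334 @ $11.15 + 246 @ $12.75 = $10,497.80
Total COGS = $3,013.00 + $2,628.95 + $10,497.80 = $16,139.75
Ending inventory: 139 @ $12.75 + 282 @ $12.55 = $5,311.35

COGS = $16,139.75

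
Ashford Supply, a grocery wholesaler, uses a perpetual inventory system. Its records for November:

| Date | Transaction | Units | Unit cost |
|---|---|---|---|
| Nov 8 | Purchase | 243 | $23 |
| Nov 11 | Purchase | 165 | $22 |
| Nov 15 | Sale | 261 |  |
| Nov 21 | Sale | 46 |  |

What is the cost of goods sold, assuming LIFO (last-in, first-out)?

Nov 15, 261 sold [LIFO — newest first]: 165 @ $22 + 96 @ $23 = $5,838
Nov 21, 46 sold [LIFO — newest first]: 46 @ $23 = $1,058
Total COGS = $5,838 + $1,058 = $6,896
Ending inventory: 101 @ $23 = $2,323

COGS = $6,896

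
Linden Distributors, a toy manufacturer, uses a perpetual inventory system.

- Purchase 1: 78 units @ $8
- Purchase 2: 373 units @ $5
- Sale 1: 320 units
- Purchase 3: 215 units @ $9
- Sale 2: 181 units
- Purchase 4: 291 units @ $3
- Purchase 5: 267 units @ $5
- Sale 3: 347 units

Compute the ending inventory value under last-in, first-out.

Sale 1 (320) [LIFO — newest first]: 320 @ $5 = $1,600
Sale 2 (181) [LIFO — newest first]: 181 @ $9 = $1,629
Sale 3 (347) [LIFO — newest first]: 267 @ $5 + 80 @ $3 = $1,575
Total COGS = $1,600 + $1,629 + $1,575 = $4,804
Ending inventory: 78 @ $8 + 53 @ $5 + 34 @ $9 + 211 @ $3 = $1,828

Ending inventory = $1,828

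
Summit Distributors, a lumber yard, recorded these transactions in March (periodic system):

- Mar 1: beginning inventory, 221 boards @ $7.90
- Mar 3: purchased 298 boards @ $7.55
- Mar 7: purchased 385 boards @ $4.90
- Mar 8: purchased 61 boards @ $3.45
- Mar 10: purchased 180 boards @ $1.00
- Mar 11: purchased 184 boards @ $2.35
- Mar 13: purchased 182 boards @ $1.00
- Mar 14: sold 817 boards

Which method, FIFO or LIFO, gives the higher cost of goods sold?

FIFO COGS: 221 @ $7.90 + 298 @ $7.55 + 298 @ $4.90 = $5,456.00
LIFO COGS: 182 @ $1.00 + 184 @ $2.35 + 180 @ $1.00 + 61 @ $3.45 + 210 @ $4.90 = $2,033.85

FIFO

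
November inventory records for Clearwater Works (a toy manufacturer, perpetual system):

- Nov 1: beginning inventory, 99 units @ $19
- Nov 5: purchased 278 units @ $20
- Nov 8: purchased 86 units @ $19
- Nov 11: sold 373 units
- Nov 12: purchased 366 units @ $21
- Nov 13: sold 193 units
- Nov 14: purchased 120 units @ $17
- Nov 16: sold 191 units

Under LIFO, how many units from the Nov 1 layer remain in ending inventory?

Nov 11, 373 sold [LIFO — newest first]: 86 @ $19 + 278 @ $20 + 9 @ $19 = $7,365
Nov 13, 193 sold [LIFO — newest first]: 193 @ $21 = $4,053
Nov 16, 191 sold [LIFO — newest first]: 120 @ $17 + 71 @ $21 = $3,531
Total COGS = $7,365 + $4,053 + $3,531 = $14,949
Ending inventory: 90 @ $19 + 102 @ $21 = $3,852

90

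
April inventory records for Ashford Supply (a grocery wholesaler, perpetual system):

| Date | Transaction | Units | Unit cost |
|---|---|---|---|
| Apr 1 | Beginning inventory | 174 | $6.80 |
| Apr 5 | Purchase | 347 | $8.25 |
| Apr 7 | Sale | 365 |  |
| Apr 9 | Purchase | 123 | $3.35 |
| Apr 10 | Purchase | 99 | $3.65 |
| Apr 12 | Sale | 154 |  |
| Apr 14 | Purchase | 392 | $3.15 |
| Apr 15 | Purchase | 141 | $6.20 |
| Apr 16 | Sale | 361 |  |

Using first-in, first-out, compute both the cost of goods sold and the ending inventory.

Apr 7, 365 sold [FIFO — oldest first]: 174 @ $6.80 + 191 @ $8.25 = $2,758.95
Apr 12, 154 sold [FIFO — oldest first]: 154 @ $8.25 = $1,270.50
Apr 16, 361 sold [FIFO — oldest first]: 2 @ $8.25 + 123 @ $3.35 + 99 @ $3.65 + 137 @ $3.15 = $1,221.45
Total COGS = $2,758.95 + $1,270.50 + $1,221.45 = $5,250.90
Ending inventory: 255 @ $3.15 + 141 @ $6.20 = $1,677.45
Check: goods available $6,928.35 = COGS $5,250.90 + ending $1,677.45

COGS = $5,250.90; ending inventory = $1,677.45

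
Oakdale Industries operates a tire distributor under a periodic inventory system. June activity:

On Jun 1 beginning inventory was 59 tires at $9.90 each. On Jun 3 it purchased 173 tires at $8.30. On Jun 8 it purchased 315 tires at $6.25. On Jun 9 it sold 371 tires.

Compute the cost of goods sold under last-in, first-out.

Jun 9, 371 sold [LIFO — newest first]: 315 @ $6.25 + 56 @ $8.30 = $2,433.55
Ending inventory: 59 @ $9.90 + 117 @ $8.30 = $1,555.20
Check: goods available $3,988.75 = COGS $2,433.55 + ending $1,555.20

COGS = $2,433.55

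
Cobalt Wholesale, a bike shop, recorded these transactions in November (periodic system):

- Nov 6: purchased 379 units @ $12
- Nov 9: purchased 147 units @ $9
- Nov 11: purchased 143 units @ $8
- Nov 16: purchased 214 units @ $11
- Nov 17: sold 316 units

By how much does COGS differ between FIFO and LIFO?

FIFO COGS: 316 @ $12 = $3,792
LIFO COGS: 214 @ $11 + 102 @ $8 = $3,170
Difference = |$3,792 − $3,170| = $622

$622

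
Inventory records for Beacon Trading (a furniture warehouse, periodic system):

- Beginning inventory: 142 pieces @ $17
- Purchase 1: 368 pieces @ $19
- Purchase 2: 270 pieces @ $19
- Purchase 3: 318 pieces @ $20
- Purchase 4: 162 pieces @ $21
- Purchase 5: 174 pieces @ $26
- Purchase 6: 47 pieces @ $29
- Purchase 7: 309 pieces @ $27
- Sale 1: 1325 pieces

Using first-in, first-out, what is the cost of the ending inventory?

Ending inventory = $12,540

Sale 1 (1325) [FIFO — oldest first]: 142 @ $17 + 368 @ $19 + 270 @ $19 + 318 @ $20 + 162 @ $21 + 65 @ $26 = $25,988
Ending inventory: 109 @ $26 + 47 @ $29 + 309 @ $27 = $12,540
Check: goods available $38,528 = COGS $25,988 + ending $12,540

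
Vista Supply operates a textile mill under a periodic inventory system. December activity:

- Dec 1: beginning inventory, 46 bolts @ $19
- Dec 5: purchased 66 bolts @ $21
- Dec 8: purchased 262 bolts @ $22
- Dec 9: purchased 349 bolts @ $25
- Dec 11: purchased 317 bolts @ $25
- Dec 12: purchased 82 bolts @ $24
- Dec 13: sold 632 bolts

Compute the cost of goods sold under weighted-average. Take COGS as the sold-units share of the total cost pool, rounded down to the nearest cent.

Dec 13, sell 632: 632/1122 × $26,642.00 → $15,006.90
Ending inventory (cost pool remaining) = $11,635.10
Check: goods available $26,642.00 = COGS $15,006.90 + ending $11,635.10

COGS = $15,006.90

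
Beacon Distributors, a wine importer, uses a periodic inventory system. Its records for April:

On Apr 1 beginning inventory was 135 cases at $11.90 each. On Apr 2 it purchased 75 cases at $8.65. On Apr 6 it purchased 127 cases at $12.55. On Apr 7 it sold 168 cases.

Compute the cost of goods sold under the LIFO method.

Apr 7, 168 sold [LIFO — newest first]: 127 @ $12.55 + 41 @ $8.65 = $1,948.50
Ending inventory: 135 @ $11.90 + 34 @ $8.65 = $1,900.60

COGS = $1,948.50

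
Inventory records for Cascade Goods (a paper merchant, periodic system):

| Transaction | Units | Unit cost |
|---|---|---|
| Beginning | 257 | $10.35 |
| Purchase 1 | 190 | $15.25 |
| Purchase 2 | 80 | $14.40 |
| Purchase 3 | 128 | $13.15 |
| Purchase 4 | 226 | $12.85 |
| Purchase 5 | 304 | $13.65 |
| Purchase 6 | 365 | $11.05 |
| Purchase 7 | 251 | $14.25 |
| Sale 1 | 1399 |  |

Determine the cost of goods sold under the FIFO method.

Sale 1 (1399) [FIFO — oldest first]: 257 @ $10.35 + 190 @ $15.25 + 80 @ $14.40 + 128 @ $13.15 + 226 @ $12.85 + 304 @ $13.65 + 214 @ $11.05 = $17,811.05
Ending inventory: 151 @ $11.05 + 251 @ $14.25 = $5,245.30
Check: goods available $23,056.35 = COGS $17,811.05 + ending $5,245.30

COGS = $17,811.05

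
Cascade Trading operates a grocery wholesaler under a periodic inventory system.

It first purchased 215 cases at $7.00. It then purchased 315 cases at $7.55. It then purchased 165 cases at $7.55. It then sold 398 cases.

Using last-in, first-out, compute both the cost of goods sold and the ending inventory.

Sale 1 (398) [LIFO — newest first]: 165 @ $7.55 + 233 @ $7.55 = $3,004.90
Ending inventory: 215 @ $7.00 + 82 @ $7.55 = $2,124.10

COGS = $3,004.90; ending inventory = $2,124.10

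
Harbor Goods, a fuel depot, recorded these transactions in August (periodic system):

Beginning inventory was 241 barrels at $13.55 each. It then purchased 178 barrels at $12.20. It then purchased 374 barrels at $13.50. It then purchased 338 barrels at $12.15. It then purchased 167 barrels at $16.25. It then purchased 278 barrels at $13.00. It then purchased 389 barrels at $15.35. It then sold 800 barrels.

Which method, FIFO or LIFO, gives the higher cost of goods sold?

LIFO

FIFO COGS: 241 @ $13.55 + 178 @ $12.20 + 374 @ $13.50 + 7 @ $12.15 = $10,571.20
LIFO COGS: 389 @ $15.35 + 278 @ $13.00 + 133 @ $16.25 = $11,746.40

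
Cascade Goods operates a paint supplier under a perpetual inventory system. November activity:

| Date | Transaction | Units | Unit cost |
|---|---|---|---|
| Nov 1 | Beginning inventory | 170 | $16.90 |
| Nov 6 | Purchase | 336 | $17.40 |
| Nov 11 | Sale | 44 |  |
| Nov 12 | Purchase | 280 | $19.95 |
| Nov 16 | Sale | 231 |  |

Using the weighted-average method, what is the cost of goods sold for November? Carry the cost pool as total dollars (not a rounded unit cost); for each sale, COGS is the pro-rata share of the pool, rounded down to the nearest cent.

COGS = $4,975.72

After Nov 1: 170 on hand, pool $2,873.00 (≈ $16.9000 each)
After Nov 6: 506 on hand, pool $8,719.40 (≈ $17.2320 each)
Nov 11, sell 44: 44/506 × $8,719.40 → $758.20
After Nov 12: 742 on hand, pool $13,547.20 (≈ $18.2577 each)
Nov 16, sell 231: 231/742 × $13,547.20 → $4,217.52
Total COGS = $758.20 + $4,217.52 = $4,975.72
Ending inventory (cost pool remaining) = $9,329.68
Check: goods available $14,305.40 = COGS $4,975.72 + ending $9,329.68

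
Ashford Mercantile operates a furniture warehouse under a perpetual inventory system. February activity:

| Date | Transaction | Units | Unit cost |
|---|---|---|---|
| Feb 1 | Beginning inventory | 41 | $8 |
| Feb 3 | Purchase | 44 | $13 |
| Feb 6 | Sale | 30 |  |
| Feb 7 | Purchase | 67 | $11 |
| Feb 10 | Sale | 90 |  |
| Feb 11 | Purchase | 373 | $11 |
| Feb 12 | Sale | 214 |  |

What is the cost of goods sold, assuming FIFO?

Feb 6, 30 sold [FIFO — oldest first]: 30 @ $8 = $240
Feb 10, 90 sold [FIFO — oldest first]: 11 @ $8 + 44 @ $13 + 35 @ $11 = $1,045
Feb 12, 214 sold [FIFO — oldest first]: 32 @ $11 + 182 @ $11 = $2,354
Total COGS = $240 + $1,045 + $2,354 = $3,639
Ending inventory: 191 @ $11 = $2,101

COGS = $3,639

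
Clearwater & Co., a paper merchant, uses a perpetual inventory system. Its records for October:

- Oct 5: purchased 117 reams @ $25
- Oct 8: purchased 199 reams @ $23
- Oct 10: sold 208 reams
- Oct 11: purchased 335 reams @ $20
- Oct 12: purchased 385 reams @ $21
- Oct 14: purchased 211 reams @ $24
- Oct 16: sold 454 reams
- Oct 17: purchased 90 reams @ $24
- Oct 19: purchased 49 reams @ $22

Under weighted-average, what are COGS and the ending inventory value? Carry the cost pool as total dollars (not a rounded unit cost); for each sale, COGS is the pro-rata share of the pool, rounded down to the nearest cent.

After Oct 5: 117 on hand, pool $2,925.00 (≈ $25.0000 each)
After Oct 8: 316 on hand, pool $7,502.00 (≈ $23.7405 each)
Oct 10, sell 208: 208/316 × $7,502.00 → $4,938.02
After Oct 11: 443 on hand, pool $9,263.98 (≈ $20.9119 each)
After Oct 12: 828 on hand, pool $17,348.98 (≈ $20.9529 each)
After Oct 14: 1039 on hand, pool $22,412.98 (≈ $21.5717 each)
Oct 16, sell 454: 454/1039 × $22,412.98 → $9,793.54
After Oct 17: 675 on hand, pool $14,779.44 (≈ $21.8955 each)
After Oct 19: 724 on hand, pool $15,857.44 (≈ $21.9025 each)
Total COGS = $4,938.02 + $9,793.54 = $14,731.56
Ending inventory (cost pool remaining) = $15,857.44
Check: goods available $30,589.00 = COGS $14,731.56 + ending $15,857.44

COGS = $14,731.56; ending inventory = $15,857.44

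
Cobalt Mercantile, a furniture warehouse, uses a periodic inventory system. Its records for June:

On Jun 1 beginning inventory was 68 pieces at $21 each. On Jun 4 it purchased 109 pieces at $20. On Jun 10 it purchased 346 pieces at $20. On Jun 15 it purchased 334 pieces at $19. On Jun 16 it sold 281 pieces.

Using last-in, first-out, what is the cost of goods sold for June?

Jun 16, 281 sold [LIFO — newest first]: 281 @ $19 = $5,339
Ending inventory: 68 @ $21 + 109 @ $20 + 346 @ $20 + 53 @ $19 = $11,535
Check: goods available $16,874 = COGS $5,339 + ending $11,535

COGS = $5,339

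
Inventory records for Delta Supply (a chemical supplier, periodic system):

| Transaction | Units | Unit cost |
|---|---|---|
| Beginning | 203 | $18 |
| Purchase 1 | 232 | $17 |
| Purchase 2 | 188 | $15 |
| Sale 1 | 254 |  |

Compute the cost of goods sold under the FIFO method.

Sale 1 (254) [FIFO — oldest first]: 203 @ $18 + 51 @ $17 = $4,521
Ending inventory: 181 @ $17 + 188 @ $15 = $5,897

COGS = $4,521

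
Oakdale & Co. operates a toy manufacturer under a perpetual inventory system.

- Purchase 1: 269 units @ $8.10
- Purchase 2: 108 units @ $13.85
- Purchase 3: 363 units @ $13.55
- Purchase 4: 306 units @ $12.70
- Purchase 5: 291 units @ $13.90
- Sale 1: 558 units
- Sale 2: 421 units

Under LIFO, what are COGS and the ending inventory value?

Sale 1 (558) [LIFO — newest first]: 291 @ $13.90 + 267 @ $12.70 = $7,435.80
Sale 2 (421) [LIFO — newest first]: 39 @ $12.70 + 363 @ $13.55 + 19 @ $13.85 = $5,677.10
Total COGS = $7,435.80 + $5,677.10 = $13,112.90
Ending inventory: 269 @ $8.10 + 89 @ $13.85 = $3,411.55

COGS = $13,112.90; ending inventory = $3,411.55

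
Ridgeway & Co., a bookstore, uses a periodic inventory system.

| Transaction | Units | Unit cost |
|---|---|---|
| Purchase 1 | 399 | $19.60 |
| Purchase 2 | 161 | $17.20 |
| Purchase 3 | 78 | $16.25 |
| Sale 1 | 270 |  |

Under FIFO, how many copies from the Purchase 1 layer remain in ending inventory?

129

Sale 1 (270) [FIFO — oldest first]: 270 @ $19.60 = $5,292.00
Ending inventory: 129 @ $19.60 + 161 @ $17.20 + 78 @ $16.25 = $6,565.10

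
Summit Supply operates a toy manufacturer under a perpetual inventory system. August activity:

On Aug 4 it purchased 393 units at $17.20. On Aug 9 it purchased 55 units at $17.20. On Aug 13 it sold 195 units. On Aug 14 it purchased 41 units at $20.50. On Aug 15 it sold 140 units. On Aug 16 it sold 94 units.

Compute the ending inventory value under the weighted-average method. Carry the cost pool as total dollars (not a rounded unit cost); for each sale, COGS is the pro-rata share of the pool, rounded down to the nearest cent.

After Aug 4: 393 on hand, pool $6,759.60 (≈ $17.2000 each)
After Aug 9: 448 on hand, pool $7,705.60 (≈ $17.2000 each)
Aug 13, sell 195: 195/448 × $7,705.60 → $3,354.00
After Aug 14: 294 on hand, pool $5,192.10 (≈ $17.6602 each)
Aug 15, sell 140: 140/294 × $5,192.10 → $2,472.42
Aug 16, sell 94: 94/154 × $2,719.68 → $1,660.06
Total COGS = $3,354.00 + $2,472.42 + $1,660.06 = $7,486.48
Ending inventory (cost pool remaining) = $1,059.62
Check: goods available $8,546.10 = COGS $7,486.48 + ending $1,059.62

Ending inventory = $1,059.62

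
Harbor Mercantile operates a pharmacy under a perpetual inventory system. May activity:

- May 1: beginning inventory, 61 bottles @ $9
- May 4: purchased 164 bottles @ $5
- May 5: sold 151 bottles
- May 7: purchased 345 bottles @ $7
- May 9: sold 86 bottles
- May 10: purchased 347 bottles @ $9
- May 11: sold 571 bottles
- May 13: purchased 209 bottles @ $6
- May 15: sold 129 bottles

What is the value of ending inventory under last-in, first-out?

Ending inventory = $1,339

May 5, 151 sold [LIFO — newest first]: 151 @ $5 = $755
May 9, 86 sold [LIFO — newest first]: 86 @ $7 = $602
May 11, 571 sold [LIFO — newest first]: 347 @ $9 + 224 @ $7 = $4,691
May 15, 129 sold [LIFO — newest first]: 129 @ $6 = $774
Total COGS = $755 + $602 + $4,691 + $774 = $6,822
Ending inventory: 61 @ $9 + 13 @ $5 + 35 @ $7 + 80 @ $6 = $1,339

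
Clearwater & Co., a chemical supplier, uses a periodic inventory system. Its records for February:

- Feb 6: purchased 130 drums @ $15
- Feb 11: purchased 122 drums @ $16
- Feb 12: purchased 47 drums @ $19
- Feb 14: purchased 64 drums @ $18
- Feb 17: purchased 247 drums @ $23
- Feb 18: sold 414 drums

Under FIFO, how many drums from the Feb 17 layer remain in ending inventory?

196

Feb 18, 414 sold [FIFO — oldest first]: 130 @ $15 + 122 @ $16 + 47 @ $19 + 64 @ $18 + 51 @ $23 = $7,120
Ending inventory: 196 @ $23 = $4,508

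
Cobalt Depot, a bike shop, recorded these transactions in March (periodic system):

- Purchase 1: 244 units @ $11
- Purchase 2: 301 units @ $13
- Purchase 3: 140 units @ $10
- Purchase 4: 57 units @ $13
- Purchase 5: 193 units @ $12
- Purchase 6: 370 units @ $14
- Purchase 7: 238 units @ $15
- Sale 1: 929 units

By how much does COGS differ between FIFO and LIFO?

FIFO COGS: 244 @ $11 + 301 @ $13 + 140 @ $10 + 57 @ $13 + 187 @ $12 = $10,982
LIFO COGS: 238 @ $15 + 370 @ $14 + 193 @ $12 + 57 @ $13 + 71 @ $10 = $12,517
Difference = |$10,982 − $12,517| = $1,535

$1,535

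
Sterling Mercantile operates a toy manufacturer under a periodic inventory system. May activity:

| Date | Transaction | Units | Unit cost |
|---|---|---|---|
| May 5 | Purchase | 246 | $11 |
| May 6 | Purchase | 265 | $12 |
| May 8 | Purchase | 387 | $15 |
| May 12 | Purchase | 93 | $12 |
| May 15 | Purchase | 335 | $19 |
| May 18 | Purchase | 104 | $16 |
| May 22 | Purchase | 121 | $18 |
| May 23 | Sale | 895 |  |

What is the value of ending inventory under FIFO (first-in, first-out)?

Ending inventory = $11,368

May 23, 895 sold [FIFO — oldest first]: 246 @ $11 + 265 @ $12 + 384 @ $15 = $11,646
Ending inventory: 3 @ $15 + 93 @ $12 + 335 @ $19 + 104 @ $16 + 121 @ $18 = $11,368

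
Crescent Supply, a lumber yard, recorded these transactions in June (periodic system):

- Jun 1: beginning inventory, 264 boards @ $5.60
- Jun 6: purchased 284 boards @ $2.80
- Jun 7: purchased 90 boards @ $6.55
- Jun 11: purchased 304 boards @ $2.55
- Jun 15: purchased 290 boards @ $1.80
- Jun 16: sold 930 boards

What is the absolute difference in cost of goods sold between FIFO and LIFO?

FIFO COGS: 264 @ $5.60 + 284 @ $2.80 + 90 @ $6.55 + 292 @ $2.55 = $3,607.70
LIFO COGS: 290 @ $1.80 + 304 @ $2.55 + 90 @ $6.55 + 246 @ $2.80 = $2,575.50
Difference = |$3,607.70 − $2,575.50| = $1,032.20

$1,032.20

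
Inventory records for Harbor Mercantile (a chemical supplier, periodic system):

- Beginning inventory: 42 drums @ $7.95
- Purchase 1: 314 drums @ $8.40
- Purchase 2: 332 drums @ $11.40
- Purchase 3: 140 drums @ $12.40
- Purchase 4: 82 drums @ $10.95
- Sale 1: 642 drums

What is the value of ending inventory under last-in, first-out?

Sale 1 (642) [LIFO — newest first]: 82 @ $10.95 + 140 @ $12.40 + 332 @ $11.40 + 88 @ $8.40 = $7,157.90
Ending inventory: 42 @ $7.95 + 226 @ $8.40 = $2,232.30

Ending inventory = $2,232.30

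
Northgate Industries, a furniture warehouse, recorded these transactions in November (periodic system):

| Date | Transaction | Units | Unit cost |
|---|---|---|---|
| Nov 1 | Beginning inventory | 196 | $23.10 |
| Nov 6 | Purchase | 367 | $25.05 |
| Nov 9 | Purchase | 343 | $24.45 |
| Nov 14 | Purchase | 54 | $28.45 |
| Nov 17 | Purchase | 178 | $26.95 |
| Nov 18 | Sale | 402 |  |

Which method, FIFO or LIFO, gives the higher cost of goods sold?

FIFO COGS: 196 @ $23.10 + 206 @ $25.05 = $9,687.90
LIFO COGS: 178 @ $26.95 + 54 @ $28.45 + 170 @ $24.45 = $10,489.90

LIFO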